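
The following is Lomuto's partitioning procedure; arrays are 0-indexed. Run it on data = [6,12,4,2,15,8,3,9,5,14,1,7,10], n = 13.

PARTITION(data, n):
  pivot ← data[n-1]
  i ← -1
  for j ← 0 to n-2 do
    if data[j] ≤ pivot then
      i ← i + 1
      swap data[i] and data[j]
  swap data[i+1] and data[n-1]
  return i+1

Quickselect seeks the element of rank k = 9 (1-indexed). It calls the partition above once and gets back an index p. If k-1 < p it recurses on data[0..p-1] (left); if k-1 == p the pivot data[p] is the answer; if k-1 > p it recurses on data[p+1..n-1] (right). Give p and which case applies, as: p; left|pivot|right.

9; left

pivot=10, i=-1
j=0: 6≤10, i=0, swap(0,0) ⇒ [6,12,4,2,15,8,3,9,5,14,1,7,10]
j=1: 12>10, skip
j=2: 4≤10, i=1, swap(1,2) ⇒ [6,4,12,2,15,8,3,9,5,14,1,7,10]
j=3: 2≤10, i=2, swap(2,3) ⇒ [6,4,2,12,15,8,3,9,5,14,1,7,10]
j=4: 15>10, skip
j=5: 8≤10, i=3, swap(3,5) ⇒ [6,4,2,8,15,12,3,9,5,14,1,7,10]
j=6: 3≤10, i=4, swap(4,6) ⇒ [6,4,2,8,3,12,15,9,5,14,1,7,10]
j=7: 9≤10, i=5, swap(5,7) ⇒ [6,4,2,8,3,9,15,12,5,14,1,7,10]
j=8: 5≤10, i=6, swap(6,8) ⇒ [6,4,2,8,3,9,5,12,15,14,1,7,10]
j=9: 14>10, skip
j=10: 1≤10, i=7, swap(7,10) ⇒ [6,4,2,8,3,9,5,1,15,14,12,7,10]
j=11: 7≤10, i=8, swap(8,11) ⇒ [6,4,2,8,3,9,5,1,7,14,12,15,10]
swap(9,12) ⇒ [6,4,2,8,3,9,5,1,7,10,12,15,14]; return 9
p = 9; k-1 = 8 < 9 ⇒ left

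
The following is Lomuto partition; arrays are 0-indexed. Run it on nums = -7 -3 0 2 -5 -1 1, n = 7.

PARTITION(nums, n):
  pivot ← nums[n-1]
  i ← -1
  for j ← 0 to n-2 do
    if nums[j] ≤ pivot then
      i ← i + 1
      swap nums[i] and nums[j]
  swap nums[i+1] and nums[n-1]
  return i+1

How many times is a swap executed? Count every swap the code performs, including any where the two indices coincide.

6

pivot = nums[6] = 1; i = -1
j=0: nums[0]=-7 ≤ 1 → i=0, swap nums[0],nums[0] (no change) → -7 -3 0 2 -5 -1 1
j=1: nums[1]=-3 ≤ 1 → i=1, swap nums[1],nums[1] (no change) → -7 -3 0 2 -5 -1 1
j=2: nums[2]=0 ≤ 1 → i=2, swap nums[2],nums[2] (no change) → -7 -3 0 2 -5 -1 1
j=3: nums[3]=2 > 1 → no swap
j=4: nums[4]=-5 ≤ 1 → i=3, swap nums[3],nums[4] → -7 -3 0 -5 2 -1 1
j=5: nums[5]=-1 ≤ 1 → i=4, swap nums[4],nums[5] → -7 -3 0 -5 -1 2 1
final swap nums[5],nums[6] → -7 -3 0 -5 -1 1 2; return 5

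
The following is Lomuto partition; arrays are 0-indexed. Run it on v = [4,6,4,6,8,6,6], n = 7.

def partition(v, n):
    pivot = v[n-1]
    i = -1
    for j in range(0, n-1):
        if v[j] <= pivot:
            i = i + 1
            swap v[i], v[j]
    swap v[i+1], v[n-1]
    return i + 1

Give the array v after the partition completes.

pivot = v[6] = 6; i = -1
j=0: v[0]=4 ≤ 6 → i=0, swap v[0],v[0] (no change) → [4,6,4,6,8,6,6]
j=1: v[1]=6 ≤ 6 → i=1, swap v[1],v[1] (no change) → [4,6,4,6,8,6,6]
j=2: v[2]=4 ≤ 6 → i=2, swap v[2],v[2] (no change) → [4,6,4,6,8,6,6]
j=3: v[3]=6 ≤ 6 → i=3, swap v[3],v[3] (no change) → [4,6,4,6,8,6,6]
j=4: v[4]=8 > 6 → no swap
j=5: v[5]=6 ≤ 6 → i=4, swap v[4],v[5] → [4,6,4,6,6,8,6]
final swap v[5],v[6] → [4,6,4,6,6,6,8]; return 5

[4,6,4,6,6,6,8]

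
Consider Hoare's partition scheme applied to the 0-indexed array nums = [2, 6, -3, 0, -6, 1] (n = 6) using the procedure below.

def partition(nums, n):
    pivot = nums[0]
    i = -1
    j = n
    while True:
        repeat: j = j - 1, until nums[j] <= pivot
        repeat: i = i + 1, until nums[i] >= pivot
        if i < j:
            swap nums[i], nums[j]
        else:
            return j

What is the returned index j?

pivot=2
j stops at 5 (1), i stops at 0 (2); swap ⇒ [1, 6, -3, 0, -6, 2]
j stops at 4 (-6), i stops at 1 (6); swap ⇒ [1, -6, -3, 0, 6, 2]
j stops at 3, i stops at 4; i≥j ⇒ return 3. nums=[1, -6, -3, 0, 6, 2]

3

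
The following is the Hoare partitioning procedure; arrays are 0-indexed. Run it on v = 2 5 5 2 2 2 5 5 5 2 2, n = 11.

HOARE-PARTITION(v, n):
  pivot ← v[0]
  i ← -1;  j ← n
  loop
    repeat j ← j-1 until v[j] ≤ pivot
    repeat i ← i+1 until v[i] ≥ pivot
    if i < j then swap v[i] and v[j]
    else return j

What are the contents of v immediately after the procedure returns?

pivot = v[0] = 2; i = -1, j = 11
j→10 (v[10]=2≤2), i→0 (v[0]=2≥2); i<j, swap → 2 5 5 2 2 2 5 5 5 2 2
j→9 (v[9]=2≤2), i→1 (v[1]=5≥2); i<j, swap → 2 2 5 2 2 2 5 5 5 5 2
j→5 (v[5]=2≤2), i→2 (v[2]=5≥2); i<j, swap → 2 2 2 2 2 5 5 5 5 5 2
j→4 (v[4]=2≤2), i→3 (v[3]=2≥2); i<j, swap → 2 2 2 2 2 5 5 5 5 5 2
j→3, i→4; i≥j, return j=3. v = 2 2 2 2 2 5 5 5 5 5 2

2 2 2 2 2 5 5 5 5 5 2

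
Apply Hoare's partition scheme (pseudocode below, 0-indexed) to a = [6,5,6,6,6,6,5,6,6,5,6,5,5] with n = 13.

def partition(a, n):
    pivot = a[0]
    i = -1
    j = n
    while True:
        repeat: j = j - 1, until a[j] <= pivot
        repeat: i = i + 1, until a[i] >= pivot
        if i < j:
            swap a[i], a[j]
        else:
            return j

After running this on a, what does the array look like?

[5,5,5,6,5,6,5,6,6,6,6,6,6]

pivot = a[0] = 6; i = -1, j = 13
j→12 (a[12]=5≤6), i→0 (a[0]=6≥6); i<j, swap → [5,5,6,6,6,6,5,6,6,5,6,5,6]
j→11 (a[11]=5≤6), i→2 (a[2]=6≥6); i<j, swap → [5,5,5,6,6,6,5,6,6,5,6,6,6]
j→10 (a[10]=6≤6), i→3 (a[3]=6≥6); i<j, swap → [5,5,5,6,6,6,5,6,6,5,6,6,6]
j→9 (a[9]=5≤6), i→4 (a[4]=6≥6); i<j, swap → [5,5,5,6,5,6,5,6,6,6,6,6,6]
j→8 (a[8]=6≤6), i→5 (a[5]=6≥6); i<j, swap → [5,5,5,6,5,6,5,6,6,6,6,6,6]
j→7, i→7; i≥j, return j=7. a = [5,5,5,6,5,6,5,6,6,6,6,6,6]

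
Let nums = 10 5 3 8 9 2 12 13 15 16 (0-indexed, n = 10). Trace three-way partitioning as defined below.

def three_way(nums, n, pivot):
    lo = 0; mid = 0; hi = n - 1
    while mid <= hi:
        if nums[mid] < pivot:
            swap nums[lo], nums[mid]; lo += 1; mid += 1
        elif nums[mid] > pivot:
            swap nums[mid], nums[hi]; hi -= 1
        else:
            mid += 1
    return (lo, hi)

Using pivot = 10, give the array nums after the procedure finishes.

5 3 8 9 2 10 13 15 16 12

pivot = 10; lo=0, mid=0, hi=9
nums[mid]=10=10: mid=1
nums[mid]=5<10: swap nums[0],nums[1]; lo=1,mid=2 → 5 10 3 8 9 2 12 13 15 16
nums[mid]=3<10: swap nums[1],nums[2]; lo=2,mid=3 → 5 3 10 8 9 2 12 13 15 16
nums[mid]=8<10: swap nums[2],nums[3]; lo=3,mid=4 → 5 3 8 10 9 2 12 13 15 16
nums[mid]=9<10: swap nums[3],nums[4]; lo=4,mid=5 → 5 3 8 9 10 2 12 13 15 16
nums[mid]=2<10: swap nums[4],nums[5]; lo=5,mid=6 → 5 3 8 9 2 10 12 13 15 16
nums[mid]=12>10: swap nums[6],nums[9]; hi=8 → 5 3 8 9 2 10 16 13 15 12
nums[mid]=16>10: swap nums[6],nums[8]; hi=7 → 5 3 8 9 2 10 15 13 16 12
nums[mid]=15>10: swap nums[6],nums[7]; hi=6 → 5 3 8 9 2 10 13 15 16 12
nums[mid]=13>10: swap nums[6],nums[6]; hi=5 → 5 3 8 9 2 10 13 15 16 12
end: lo=5, hi=5; nums = 5 3 8 9 2 10 13 15 16 12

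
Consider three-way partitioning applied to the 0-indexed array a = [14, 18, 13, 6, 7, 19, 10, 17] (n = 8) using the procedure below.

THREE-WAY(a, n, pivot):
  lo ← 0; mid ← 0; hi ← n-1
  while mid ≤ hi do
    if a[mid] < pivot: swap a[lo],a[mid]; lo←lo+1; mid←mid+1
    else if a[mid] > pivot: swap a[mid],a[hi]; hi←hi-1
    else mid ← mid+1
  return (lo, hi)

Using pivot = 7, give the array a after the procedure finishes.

pivot = 7; lo=0, mid=0, hi=7
a[mid]=14>7: swap a[0],a[7]; hi=6 → [17, 18, 13, 6, 7, 19, 10, 14]
a[mid]=17>7: swap a[0],a[6]; hi=5 → [10, 18, 13, 6, 7, 19, 17, 14]
a[mid]=10>7: swap a[0],a[5]; hi=4 → [19, 18, 13, 6, 7, 10, 17, 14]
a[mid]=19>7: swap a[0],a[4]; hi=3 → [7, 18, 13, 6, 19, 10, 17, 14]
a[mid]=7=7: mid=1
a[mid]=18>7: swap a[1],a[3]; hi=2 → [7, 6, 13, 18, 19, 10, 17, 14]
a[mid]=6<7: swap a[0],a[1]; lo=1,mid=2 → [6, 7, 13, 18, 19, 10, 17, 14]
a[mid]=13>7: swap a[2],a[2]; hi=1 → [6, 7, 13, 18, 19, 10, 17, 14]
end: lo=1, hi=1; a = [6, 7, 13, 18, 19, 10, 17, 14]

[6, 7, 13, 18, 19, 10, 17, 14]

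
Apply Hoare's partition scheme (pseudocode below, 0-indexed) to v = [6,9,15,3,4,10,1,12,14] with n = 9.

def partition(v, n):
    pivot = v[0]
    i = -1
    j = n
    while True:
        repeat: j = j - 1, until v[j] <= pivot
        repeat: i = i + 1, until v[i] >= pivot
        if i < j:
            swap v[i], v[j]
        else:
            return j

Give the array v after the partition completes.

[1,4,3,15,9,10,6,12,14]

pivot = v[0] = 6; i = -1, j = 9
j→6 (v[6]=1≤6), i→0 (v[0]=6≥6); i<j, swap → [1,9,15,3,4,10,6,12,14]
j→4 (v[4]=4≤6), i→1 (v[1]=9≥6); i<j, swap → [1,4,15,3,9,10,6,12,14]
j→3 (v[3]=3≤6), i→2 (v[2]=15≥6); i<j, swap → [1,4,3,15,9,10,6,12,14]
j→2, i→3; i≥j, return j=2. v = [1,4,3,15,9,10,6,12,14]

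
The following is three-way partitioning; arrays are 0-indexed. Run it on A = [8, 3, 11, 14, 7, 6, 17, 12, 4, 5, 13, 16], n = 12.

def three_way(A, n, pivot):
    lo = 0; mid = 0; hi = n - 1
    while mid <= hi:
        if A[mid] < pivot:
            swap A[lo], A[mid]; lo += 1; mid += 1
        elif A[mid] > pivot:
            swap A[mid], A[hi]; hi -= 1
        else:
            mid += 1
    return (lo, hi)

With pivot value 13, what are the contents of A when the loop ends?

lo=0 mid=0 hi=11
8<13: swap(0,0), lo=1 mid=1 ⇒ [8, 3, 11, 14, 7, 6, 17, 12, 4, 5, 13, 16]
3<13: swap(1,1), lo=2 mid=2 ⇒ [8, 3, 11, 14, 7, 6, 17, 12, 4, 5, 13, 16]
11<13: swap(2,2), lo=3 mid=3 ⇒ [8, 3, 11, 14, 7, 6, 17, 12, 4, 5, 13, 16]
14>13: swap(3,11), hi=10 ⇒ [8, 3, 11, 16, 7, 6, 17, 12, 4, 5, 13, 14]
16>13: swap(3,10), hi=9 ⇒ [8, 3, 11, 13, 7, 6, 17, 12, 4, 5, 16, 14]
13=13: mid=4
7<13: swap(3,4), lo=4 mid=5 ⇒ [8, 3, 11, 7, 13, 6, 17, 12, 4, 5, 16, 14]
6<13: swap(4,5), lo=5 mid=6 ⇒ [8, 3, 11, 7, 6, 13, 17, 12, 4, 5, 16, 14]
17>13: swap(6,9), hi=8 ⇒ [8, 3, 11, 7, 6, 13, 5, 12, 4, 17, 16, 14]
5<13: swap(5,6), lo=6 mid=7 ⇒ [8, 3, 11, 7, 6, 5, 13, 12, 4, 17, 16, 14]
12<13: swap(6,7), lo=7 mid=8 ⇒ [8, 3, 11, 7, 6, 5, 12, 13, 4, 17, 16, 14]
4<13: swap(7,8), lo=8 mid=9 ⇒ [8, 3, 11, 7, 6, 5, 12, 4, 13, 17, 16, 14]
done. lo=8 hi=8; A=[8, 3, 11, 7, 6, 5, 12, 4, 13, 17, 16, 14]

[8, 3, 11, 7, 6, 5, 12, 4, 13, 17, 16, 14]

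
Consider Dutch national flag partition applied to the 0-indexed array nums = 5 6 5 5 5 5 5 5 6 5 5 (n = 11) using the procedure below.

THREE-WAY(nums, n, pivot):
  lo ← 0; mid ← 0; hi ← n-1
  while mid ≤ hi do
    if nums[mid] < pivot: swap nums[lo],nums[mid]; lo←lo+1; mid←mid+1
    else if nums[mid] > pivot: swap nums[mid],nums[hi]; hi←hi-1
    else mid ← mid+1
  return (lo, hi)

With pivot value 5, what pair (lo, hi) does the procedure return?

(0, 8)

pivot = 5; lo=0, mid=0, hi=10
nums[mid]=5=5: mid=1
nums[mid]=6>5: swap nums[1],nums[10]; hi=9 → 5 5 5 5 5 5 5 5 6 5 6
nums[mid]=5=5: mid=2
nums[mid]=5=5: mid=3
nums[mid]=5=5: mid=4
nums[mid]=5=5: mid=5
nums[mid]=5=5: mid=6
nums[mid]=5=5: mid=7
nums[mid]=5=5: mid=8
nums[mid]=6>5: swap nums[8],nums[9]; hi=8 → 5 5 5 5 5 5 5 5 5 6 6
nums[mid]=5=5: mid=9
end: lo=0, hi=8; nums = 5 5 5 5 5 5 5 5 5 6 6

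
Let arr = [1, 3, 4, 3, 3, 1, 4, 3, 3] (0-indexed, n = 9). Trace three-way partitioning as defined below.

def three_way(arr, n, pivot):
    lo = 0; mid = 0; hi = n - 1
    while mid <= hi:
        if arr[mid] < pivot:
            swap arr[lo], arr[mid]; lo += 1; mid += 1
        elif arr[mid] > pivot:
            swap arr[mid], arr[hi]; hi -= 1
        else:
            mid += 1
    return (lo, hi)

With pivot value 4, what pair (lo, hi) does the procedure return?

pivot = 4; lo=0, mid=0, hi=8
arr[mid]=1<4: swap arr[0],arr[0]; lo=1,mid=1 → [1, 3, 4, 3, 3, 1, 4, 3, 3]
arr[mid]=3<4: swap arr[1],arr[1]; lo=2,mid=2 → [1, 3, 4, 3, 3, 1, 4, 3, 3]
arr[mid]=4=4: mid=3
arr[mid]=3<4: swap arr[2],arr[3]; lo=3,mid=4 → [1, 3, 3, 4, 3, 1, 4, 3, 3]
arr[mid]=3<4: swap arr[3],arr[4]; lo=4,mid=5 → [1, 3, 3, 3, 4, 1, 4, 3, 3]
arr[mid]=1<4: swap arr[4],arr[5]; lo=5,mid=6 → [1, 3, 3, 3, 1, 4, 4, 3, 3]
arr[mid]=4=4: mid=7
arr[mid]=3<4: swap arr[5],arr[7]; lo=6,mid=8 → [1, 3, 3, 3, 1, 3, 4, 4, 3]
arr[mid]=3<4: swap arr[6],arr[8]; lo=7,mid=9 → [1, 3, 3, 3, 1, 3, 3, 4, 4]
end: lo=7, hi=8; arr = [1, 3, 3, 3, 1, 3, 3, 4, 4]

(7, 8)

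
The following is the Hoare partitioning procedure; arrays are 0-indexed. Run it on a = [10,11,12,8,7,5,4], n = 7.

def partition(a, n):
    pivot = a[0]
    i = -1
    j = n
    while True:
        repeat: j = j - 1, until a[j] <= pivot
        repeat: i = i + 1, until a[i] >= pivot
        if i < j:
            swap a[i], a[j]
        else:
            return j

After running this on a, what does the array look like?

[4,5,7,8,12,11,10]

pivot=10
j stops at 6 (4), i stops at 0 (10); swap ⇒ [4,11,12,8,7,5,10]
j stops at 5 (5), i stops at 1 (11); swap ⇒ [4,5,12,8,7,11,10]
j stops at 4 (7), i stops at 2 (12); swap ⇒ [4,5,7,8,12,11,10]
j stops at 3, i stops at 4; i≥j ⇒ return 3. a=[4,5,7,8,12,11,10]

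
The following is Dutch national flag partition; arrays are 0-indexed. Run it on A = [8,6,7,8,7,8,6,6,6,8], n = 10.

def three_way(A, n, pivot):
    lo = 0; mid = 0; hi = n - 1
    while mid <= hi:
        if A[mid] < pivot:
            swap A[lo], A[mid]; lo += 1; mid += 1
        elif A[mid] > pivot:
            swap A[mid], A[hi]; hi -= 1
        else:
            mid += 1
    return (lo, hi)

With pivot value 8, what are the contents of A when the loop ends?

[6,7,7,6,6,6,8,8,8,8]

pivot = 8; lo=0, mid=0, hi=9
A[mid]=8=8: mid=1
A[mid]=6<8: swap A[0],A[1]; lo=1,mid=2 → [6,8,7,8,7,8,6,6,6,8]
A[mid]=7<8: swap A[1],A[2]; lo=2,mid=3 → [6,7,8,8,7,8,6,6,6,8]
A[mid]=8=8: mid=4
A[mid]=7<8: swap A[2],A[4]; lo=3,mid=5 → [6,7,7,8,8,8,6,6,6,8]
A[mid]=8=8: mid=6
A[mid]=6<8: swap A[3],A[6]; lo=4,mid=7 → [6,7,7,6,8,8,8,6,6,8]
A[mid]=6<8: swap A[4],A[7]; lo=5,mid=8 → [6,7,7,6,6,8,8,8,6,8]
A[mid]=6<8: swap A[5],A[8]; lo=6,mid=9 → [6,7,7,6,6,6,8,8,8,8]
A[mid]=8=8: mid=10
end: lo=6, hi=9; A = [6,7,7,6,6,6,8,8,8,8]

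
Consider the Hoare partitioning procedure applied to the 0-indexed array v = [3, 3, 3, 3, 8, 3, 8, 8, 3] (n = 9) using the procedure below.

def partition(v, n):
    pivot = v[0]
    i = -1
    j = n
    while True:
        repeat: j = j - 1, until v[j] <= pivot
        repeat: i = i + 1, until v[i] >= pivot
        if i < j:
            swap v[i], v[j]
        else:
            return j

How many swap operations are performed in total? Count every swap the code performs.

3

pivot=3
j stops at 8 (3), i stops at 0 (3); swap ⇒ [3, 3, 3, 3, 8, 3, 8, 8, 3]
j stops at 5 (3), i stops at 1 (3); swap ⇒ [3, 3, 3, 3, 8, 3, 8, 8, 3]
j stops at 3 (3), i stops at 2 (3); swap ⇒ [3, 3, 3, 3, 8, 3, 8, 8, 3]
j stops at 2, i stops at 3; i≥j ⇒ return 2. v=[3, 3, 3, 3, 8, 3, 8, 8, 3]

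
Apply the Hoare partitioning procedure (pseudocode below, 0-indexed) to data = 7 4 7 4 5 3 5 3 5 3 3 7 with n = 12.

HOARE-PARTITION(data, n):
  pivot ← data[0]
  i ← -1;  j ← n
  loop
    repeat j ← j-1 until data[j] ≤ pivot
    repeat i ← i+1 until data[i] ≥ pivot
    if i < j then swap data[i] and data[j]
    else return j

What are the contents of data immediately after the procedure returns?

7 4 3 4 5 3 5 3 5 3 7 7

pivot=7
j stops at 11 (7), i stops at 0 (7); swap ⇒ 7 4 7 4 5 3 5 3 5 3 3 7
j stops at 10 (3), i stops at 2 (7); swap ⇒ 7 4 3 4 5 3 5 3 5 3 7 7
j stops at 9, i stops at 10; i≥j ⇒ return 9. data=7 4 3 4 5 3 5 3 5 3 7 7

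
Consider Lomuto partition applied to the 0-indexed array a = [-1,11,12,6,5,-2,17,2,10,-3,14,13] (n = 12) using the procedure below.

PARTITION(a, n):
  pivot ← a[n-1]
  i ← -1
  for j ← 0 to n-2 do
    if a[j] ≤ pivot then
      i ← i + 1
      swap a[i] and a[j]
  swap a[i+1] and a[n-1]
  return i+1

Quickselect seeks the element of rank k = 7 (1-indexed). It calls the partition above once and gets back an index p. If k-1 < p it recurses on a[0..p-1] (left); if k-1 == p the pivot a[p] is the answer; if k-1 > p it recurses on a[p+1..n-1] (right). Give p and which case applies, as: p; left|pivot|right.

9; left

pivot = a[11] = 13; i = -1
j=0: a[0]=-1 ≤ 13 → i=0, swap a[0],a[0] (no change) → [-1,11,12,6,5,-2,17,2,10,-3,14,13]
j=1: a[1]=11 ≤ 13 → i=1, swap a[1],a[1] (no change) → [-1,11,12,6,5,-2,17,2,10,-3,14,13]
j=2: a[2]=12 ≤ 13 → i=2, swap a[2],a[2] (no change) → [-1,11,12,6,5,-2,17,2,10,-3,14,13]
j=3: a[3]=6 ≤ 13 → i=3, swap a[3],a[3] (no change) → [-1,11,12,6,5,-2,17,2,10,-3,14,13]
j=4: a[4]=5 ≤ 13 → i=4, swap a[4],a[4] (no change) → [-1,11,12,6,5,-2,17,2,10,-3,14,13]
j=5: a[5]=-2 ≤ 13 → i=5, swap a[5],a[5] (no change) → [-1,11,12,6,5,-2,17,2,10,-3,14,13]
j=6: a[6]=17 > 13 → no swap
j=7: a[7]=2 ≤ 13 → i=6, swap a[6],a[7] → [-1,11,12,6,5,-2,2,17,10,-3,14,13]
j=8: a[8]=10 ≤ 13 → i=7, swap a[7],a[8] → [-1,11,12,6,5,-2,2,10,17,-3,14,13]
j=9: a[9]=-3 ≤ 13 → i=8, swap a[8],a[9] → [-1,11,12,6,5,-2,2,10,-3,17,14,13]
j=10: a[10]=14 > 13 → no swap
final swap a[9],a[11] → [-1,11,12,6,5,-2,2,10,-3,13,14,17]; return 9
p = 9; k-1 = 6 < 9 ⇒ left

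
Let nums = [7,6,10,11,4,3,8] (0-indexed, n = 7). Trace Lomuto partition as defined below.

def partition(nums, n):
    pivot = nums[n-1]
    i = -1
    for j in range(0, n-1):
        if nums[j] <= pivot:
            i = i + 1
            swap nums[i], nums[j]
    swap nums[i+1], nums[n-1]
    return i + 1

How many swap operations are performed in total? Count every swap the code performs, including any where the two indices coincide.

5

pivot=8, i=-1
j=0: 7≤8, i=0, swap(0,0) ⇒ [7,6,10,11,4,3,8]
j=1: 6≤8, i=1, swap(1,1) ⇒ [7,6,10,11,4,3,8]
j=2: 10>8, skip
j=3: 11>8, skip
j=4: 4≤8, i=2, swap(2,4) ⇒ [7,6,4,11,10,3,8]
j=5: 3≤8, i=3, swap(3,5) ⇒ [7,6,4,3,10,11,8]
swap(4,6) ⇒ [7,6,4,3,8,11,10]; return 4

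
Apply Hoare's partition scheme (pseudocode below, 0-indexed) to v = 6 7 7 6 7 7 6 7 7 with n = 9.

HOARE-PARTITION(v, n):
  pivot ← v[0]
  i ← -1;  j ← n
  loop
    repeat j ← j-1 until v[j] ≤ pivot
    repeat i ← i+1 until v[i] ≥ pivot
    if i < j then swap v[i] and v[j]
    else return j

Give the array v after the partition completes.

pivot = v[0] = 6; i = -1, j = 9
j→6 (v[6]=6≤6), i→0 (v[0]=6≥6); i<j, swap → 6 7 7 6 7 7 6 7 7
j→3 (v[3]=6≤6), i→1 (v[1]=7≥6); i<j, swap → 6 6 7 7 7 7 6 7 7
j→1, i→2; i≥j, return j=1. v = 6 6 7 7 7 7 6 7 7

6 6 7 7 7 7 6 7 7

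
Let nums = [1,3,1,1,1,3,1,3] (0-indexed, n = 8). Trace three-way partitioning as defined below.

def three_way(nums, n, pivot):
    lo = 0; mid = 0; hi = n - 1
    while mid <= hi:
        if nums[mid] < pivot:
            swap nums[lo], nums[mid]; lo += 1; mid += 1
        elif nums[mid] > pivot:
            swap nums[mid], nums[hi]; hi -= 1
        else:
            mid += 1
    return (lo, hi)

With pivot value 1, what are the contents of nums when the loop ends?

pivot = 1; lo=0, mid=0, hi=7
nums[mid]=1=1: mid=1
nums[mid]=3>1: swap nums[1],nums[7]; hi=6 → [1,3,1,1,1,3,1,3]
nums[mid]=3>1: swap nums[1],nums[6]; hi=5 → [1,1,1,1,1,3,3,3]
nums[mid]=1=1: mid=2
nums[mid]=1=1: mid=3
nums[mid]=1=1: mid=4
nums[mid]=1=1: mid=5
nums[mid]=3>1: swap nums[5],nums[5]; hi=4 → [1,1,1,1,1,3,3,3]
end: lo=0, hi=4; nums = [1,1,1,1,1,3,3,3]

[1,1,1,1,1,3,3,3]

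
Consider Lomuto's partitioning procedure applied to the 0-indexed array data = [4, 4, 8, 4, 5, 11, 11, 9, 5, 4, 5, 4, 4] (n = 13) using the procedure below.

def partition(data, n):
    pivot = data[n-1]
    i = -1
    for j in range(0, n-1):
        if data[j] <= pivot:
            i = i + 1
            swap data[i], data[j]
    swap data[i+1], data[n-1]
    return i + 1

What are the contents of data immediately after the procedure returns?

[4, 4, 4, 4, 4, 4, 11, 9, 5, 8, 5, 5, 11]

pivot=4, i=-1
j=0: 4≤4, i=0, swap(0,0) ⇒ [4, 4, 8, 4, 5, 11, 11, 9, 5, 4, 5, 4, 4]
j=1: 4≤4, i=1, swap(1,1) ⇒ [4, 4, 8, 4, 5, 11, 11, 9, 5, 4, 5, 4, 4]
j=2: 8>4, skip
j=3: 4≤4, i=2, swap(2,3) ⇒ [4, 4, 4, 8, 5, 11, 11, 9, 5, 4, 5, 4, 4]
j=4: 5>4, skip
j=5: 11>4, skip
j=6: 11>4, skip
j=7: 9>4, skip
j=8: 5>4, skip
j=9: 4≤4, i=3, swap(3,9) ⇒ [4, 4, 4, 4, 5, 11, 11, 9, 5, 8, 5, 4, 4]
j=10: 5>4, skip
j=11: 4≤4, i=4, swap(4,11) ⇒ [4, 4, 4, 4, 4, 11, 11, 9, 5, 8, 5, 5, 4]
swap(5,12) ⇒ [4, 4, 4, 4, 4, 4, 11, 9, 5, 8, 5, 5, 11]; return 5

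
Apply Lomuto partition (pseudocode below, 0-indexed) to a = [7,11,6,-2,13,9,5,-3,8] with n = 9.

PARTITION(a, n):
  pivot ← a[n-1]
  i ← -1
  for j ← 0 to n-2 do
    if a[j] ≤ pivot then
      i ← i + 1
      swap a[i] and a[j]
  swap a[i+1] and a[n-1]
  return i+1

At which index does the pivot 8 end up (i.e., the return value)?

pivot=8, i=-1
j=0: 7≤8, i=0, swap(0,0) ⇒ [7,11,6,-2,13,9,5,-3,8]
j=1: 11>8, skip
j=2: 6≤8, i=1, swap(1,2) ⇒ [7,6,11,-2,13,9,5,-3,8]
j=3: -2≤8, i=2, swap(2,3) ⇒ [7,6,-2,11,13,9,5,-3,8]
j=4: 13>8, skip
j=5: 9>8, skip
j=6: 5≤8, i=3, swap(3,6) ⇒ [7,6,-2,5,13,9,11,-3,8]
j=7: -3≤8, i=4, swap(4,7) ⇒ [7,6,-2,5,-3,9,11,13,8]
swap(5,8) ⇒ [7,6,-2,5,-3,8,11,13,9]; return 5

5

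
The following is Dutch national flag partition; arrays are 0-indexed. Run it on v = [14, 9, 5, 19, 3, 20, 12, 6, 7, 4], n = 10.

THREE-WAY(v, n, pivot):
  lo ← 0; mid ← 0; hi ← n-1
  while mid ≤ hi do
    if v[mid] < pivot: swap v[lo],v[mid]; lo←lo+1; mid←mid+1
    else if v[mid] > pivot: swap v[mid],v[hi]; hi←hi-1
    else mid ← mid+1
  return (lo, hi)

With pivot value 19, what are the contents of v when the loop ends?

[14, 9, 5, 3, 4, 12, 6, 7, 19, 20]

lo=0 mid=0 hi=9
14<19: swap(0,0), lo=1 mid=1 ⇒ [14, 9, 5, 19, 3, 20, 12, 6, 7, 4]
9<19: swap(1,1), lo=2 mid=2 ⇒ [14, 9, 5, 19, 3, 20, 12, 6, 7, 4]
5<19: swap(2,2), lo=3 mid=3 ⇒ [14, 9, 5, 19, 3, 20, 12, 6, 7, 4]
19=19: mid=4
3<19: swap(3,4), lo=4 mid=5 ⇒ [14, 9, 5, 3, 19, 20, 12, 6, 7, 4]
20>19: swap(5,9), hi=8 ⇒ [14, 9, 5, 3, 19, 4, 12, 6, 7, 20]
4<19: swap(4,5), lo=5 mid=6 ⇒ [14, 9, 5, 3, 4, 19, 12, 6, 7, 20]
12<19: swap(5,6), lo=6 mid=7 ⇒ [14, 9, 5, 3, 4, 12, 19, 6, 7, 20]
6<19: swap(6,7), lo=7 mid=8 ⇒ [14, 9, 5, 3, 4, 12, 6, 19, 7, 20]
7<19: swap(7,8), lo=8 mid=9 ⇒ [14, 9, 5, 3, 4, 12, 6, 7, 19, 20]
done. lo=8 hi=8; v=[14, 9, 5, 3, 4, 12, 6, 7, 19, 20]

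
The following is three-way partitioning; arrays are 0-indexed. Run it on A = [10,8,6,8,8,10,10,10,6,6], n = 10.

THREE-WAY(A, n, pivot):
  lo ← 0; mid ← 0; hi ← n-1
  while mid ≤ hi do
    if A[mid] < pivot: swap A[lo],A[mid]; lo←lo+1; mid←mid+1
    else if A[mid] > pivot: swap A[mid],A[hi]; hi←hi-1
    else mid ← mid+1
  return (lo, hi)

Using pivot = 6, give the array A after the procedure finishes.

pivot = 6; lo=0, mid=0, hi=9
A[mid]=10>6: swap A[0],A[9]; hi=8 → [6,8,6,8,8,10,10,10,6,10]
A[mid]=6=6: mid=1
A[mid]=8>6: swap A[1],A[8]; hi=7 → [6,6,6,8,8,10,10,10,8,10]
A[mid]=6=6: mid=2
A[mid]=6=6: mid=3
A[mid]=8>6: swap A[3],A[7]; hi=6 → [6,6,6,10,8,10,10,8,8,10]
A[mid]=10>6: swap A[3],A[6]; hi=5 → [6,6,6,10,8,10,10,8,8,10]
A[mid]=10>6: swap A[3],A[5]; hi=4 → [6,6,6,10,8,10,10,8,8,10]
A[mid]=10>6: swap A[3],A[4]; hi=3 → [6,6,6,8,10,10,10,8,8,10]
A[mid]=8>6: swap A[3],A[3]; hi=2 → [6,6,6,8,10,10,10,8,8,10]
end: lo=0, hi=2; A = [6,6,6,8,10,10,10,8,8,10]

[6,6,6,8,10,10,10,8,8,10]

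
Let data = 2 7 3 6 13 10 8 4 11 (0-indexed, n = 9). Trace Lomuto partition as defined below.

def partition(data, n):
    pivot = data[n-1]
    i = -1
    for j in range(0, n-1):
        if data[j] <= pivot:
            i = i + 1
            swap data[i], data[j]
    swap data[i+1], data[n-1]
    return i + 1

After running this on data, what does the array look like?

2 7 3 6 10 8 4 11 13

pivot = data[8] = 11; i = -1
j=0: data[0]=2 ≤ 11 → i=0, swap data[0],data[0] (no change) → 2 7 3 6 13 10 8 4 11
j=1: data[1]=7 ≤ 11 → i=1, swap data[1],data[1] (no change) → 2 7 3 6 13 10 8 4 11
j=2: data[2]=3 ≤ 11 → i=2, swap data[2],data[2] (no change) → 2 7 3 6 13 10 8 4 11
j=3: data[3]=6 ≤ 11 → i=3, swap data[3],data[3] (no change) → 2 7 3 6 13 10 8 4 11
j=4: data[4]=13 > 11 → no swap
j=5: data[5]=10 ≤ 11 → i=4, swap data[4],data[5] → 2 7 3 6 10 13 8 4 11
j=6: data[6]=8 ≤ 11 → i=5, swap data[5],data[6] → 2 7 3 6 10 8 13 4 11
j=7: data[7]=4 ≤ 11 → i=6, swap data[6],data[7] → 2 7 3 6 10 8 4 13 11
final swap data[7],data[8] → 2 7 3 6 10 8 4 11 13; return 7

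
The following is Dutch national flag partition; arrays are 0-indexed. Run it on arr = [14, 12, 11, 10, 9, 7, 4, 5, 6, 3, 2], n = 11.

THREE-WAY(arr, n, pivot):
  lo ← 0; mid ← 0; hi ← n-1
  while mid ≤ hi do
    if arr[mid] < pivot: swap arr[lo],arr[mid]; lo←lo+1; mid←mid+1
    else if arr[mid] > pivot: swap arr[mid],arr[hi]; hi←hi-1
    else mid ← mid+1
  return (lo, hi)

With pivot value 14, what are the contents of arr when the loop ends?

[12, 11, 10, 9, 7, 4, 5, 6, 3, 2, 14]

pivot = 14; lo=0, mid=0, hi=10
arr[mid]=14=14: mid=1
arr[mid]=12<14: swap arr[0],arr[1]; lo=1,mid=2 → [12, 14, 11, 10, 9, 7, 4, 5, 6, 3, 2]
arr[mid]=11<14: swap arr[1],arr[2]; lo=2,mid=3 → [12, 11, 14, 10, 9, 7, 4, 5, 6, 3, 2]
arr[mid]=10<14: swap arr[2],arr[3]; lo=3,mid=4 → [12, 11, 10, 14, 9, 7, 4, 5, 6, 3, 2]
arr[mid]=9<14: swap arr[3],arr[4]; lo=4,mid=5 → [12, 11, 10, 9, 14, 7, 4, 5, 6, 3, 2]
arr[mid]=7<14: swap arr[4],arr[5]; lo=5,mid=6 → [12, 11, 10, 9, 7, 14, 4, 5, 6, 3, 2]
arr[mid]=4<14: swap arr[5],arr[6]; lo=6,mid=7 → [12, 11, 10, 9, 7, 4, 14, 5, 6, 3, 2]
arr[mid]=5<14: swap arr[6],arr[7]; lo=7,mid=8 → [12, 11, 10, 9, 7, 4, 5, 14, 6, 3, 2]
arr[mid]=6<14: swap arr[7],arr[8]; lo=8,mid=9 → [12, 11, 10, 9, 7, 4, 5, 6, 14, 3, 2]
arr[mid]=3<14: swap arr[8],arr[9]; lo=9,mid=10 → [12, 11, 10, 9, 7, 4, 5, 6, 3, 14, 2]
arr[mid]=2<14: swap arr[9],arr[10]; lo=10,mid=11 → [12, 11, 10, 9, 7, 4, 5, 6, 3, 2, 14]
end: lo=10, hi=10; arr = [12, 11, 10, 9, 7, 4, 5, 6, 3, 2, 14]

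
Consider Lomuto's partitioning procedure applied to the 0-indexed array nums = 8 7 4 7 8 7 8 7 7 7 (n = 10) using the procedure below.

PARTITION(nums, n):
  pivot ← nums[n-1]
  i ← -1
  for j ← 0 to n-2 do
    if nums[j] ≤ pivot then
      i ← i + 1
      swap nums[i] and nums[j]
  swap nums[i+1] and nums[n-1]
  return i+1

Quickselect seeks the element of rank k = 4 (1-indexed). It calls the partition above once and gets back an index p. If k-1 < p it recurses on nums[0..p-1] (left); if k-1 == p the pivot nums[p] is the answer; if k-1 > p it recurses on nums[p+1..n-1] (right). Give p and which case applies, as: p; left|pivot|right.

6; left

pivot=7, i=-1
j=0: 8>7, skip
j=1: 7≤7, i=0, swap(0,1) ⇒ 7 8 4 7 8 7 8 7 7 7
j=2: 4≤7, i=1, swap(1,2) ⇒ 7 4 8 7 8 7 8 7 7 7
j=3: 7≤7, i=2, swap(2,3) ⇒ 7 4 7 8 8 7 8 7 7 7
j=4: 8>7, skip
j=5: 7≤7, i=3, swap(3,5) ⇒ 7 4 7 7 8 8 8 7 7 7
j=6: 8>7, skip
j=7: 7≤7, i=4, swap(4,7) ⇒ 7 4 7 7 7 8 8 8 7 7
j=8: 7≤7, i=5, swap(5,8) ⇒ 7 4 7 7 7 7 8 8 8 7
swap(6,9) ⇒ 7 4 7 7 7 7 7 8 8 8; return 6
p = 6; k-1 = 3 < 6 ⇒ left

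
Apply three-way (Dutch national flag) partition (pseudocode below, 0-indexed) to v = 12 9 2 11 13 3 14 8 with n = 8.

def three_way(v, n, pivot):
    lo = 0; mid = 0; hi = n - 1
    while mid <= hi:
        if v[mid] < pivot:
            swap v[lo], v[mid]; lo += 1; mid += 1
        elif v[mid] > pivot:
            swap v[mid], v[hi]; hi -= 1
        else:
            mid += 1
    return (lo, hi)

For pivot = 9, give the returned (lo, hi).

(3, 3)

lo=0 mid=0 hi=7
12>9: swap(0,7), hi=6 ⇒ 8 9 2 11 13 3 14 12
8<9: swap(0,0), lo=1 mid=1 ⇒ 8 9 2 11 13 3 14 12
9=9: mid=2
2<9: swap(1,2), lo=2 mid=3 ⇒ 8 2 9 11 13 3 14 12
11>9: swap(3,6), hi=5 ⇒ 8 2 9 14 13 3 11 12
14>9: swap(3,5), hi=4 ⇒ 8 2 9 3 13 14 11 12
3<9: swap(2,3), lo=3 mid=4 ⇒ 8 2 3 9 13 14 11 12
13>9: swap(4,4), hi=3 ⇒ 8 2 3 9 13 14 11 12
done. lo=3 hi=3; v=8 2 3 9 13 14 11 12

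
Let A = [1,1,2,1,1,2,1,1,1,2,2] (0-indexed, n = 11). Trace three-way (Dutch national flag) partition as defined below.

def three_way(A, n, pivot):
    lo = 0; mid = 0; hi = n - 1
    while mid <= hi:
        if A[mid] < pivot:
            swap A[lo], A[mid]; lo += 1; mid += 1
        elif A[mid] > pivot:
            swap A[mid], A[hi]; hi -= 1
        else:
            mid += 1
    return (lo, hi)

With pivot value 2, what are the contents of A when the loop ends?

pivot = 2; lo=0, mid=0, hi=10
A[mid]=1<2: swap A[0],A[0]; lo=1,mid=1 → [1,1,2,1,1,2,1,1,1,2,2]
A[mid]=1<2: swap A[1],A[1]; lo=2,mid=2 → [1,1,2,1,1,2,1,1,1,2,2]
A[mid]=2=2: mid=3
A[mid]=1<2: swap A[2],A[3]; lo=3,mid=4 → [1,1,1,2,1,2,1,1,1,2,2]
A[mid]=1<2: swap A[3],A[4]; lo=4,mid=5 → [1,1,1,1,2,2,1,1,1,2,2]
A[mid]=2=2: mid=6
A[mid]=1<2: swap A[4],A[6]; lo=5,mid=7 → [1,1,1,1,1,2,2,1,1,2,2]
A[mid]=1<2: swap A[5],A[7]; lo=6,mid=8 → [1,1,1,1,1,1,2,2,1,2,2]
A[mid]=1<2: swap A[6],A[8]; lo=7,mid=9 → [1,1,1,1,1,1,1,2,2,2,2]
A[mid]=2=2: mid=10
A[mid]=2=2: mid=11
end: lo=7, hi=10; A = [1,1,1,1,1,1,1,2,2,2,2]

[1,1,1,1,1,1,1,2,2,2,2]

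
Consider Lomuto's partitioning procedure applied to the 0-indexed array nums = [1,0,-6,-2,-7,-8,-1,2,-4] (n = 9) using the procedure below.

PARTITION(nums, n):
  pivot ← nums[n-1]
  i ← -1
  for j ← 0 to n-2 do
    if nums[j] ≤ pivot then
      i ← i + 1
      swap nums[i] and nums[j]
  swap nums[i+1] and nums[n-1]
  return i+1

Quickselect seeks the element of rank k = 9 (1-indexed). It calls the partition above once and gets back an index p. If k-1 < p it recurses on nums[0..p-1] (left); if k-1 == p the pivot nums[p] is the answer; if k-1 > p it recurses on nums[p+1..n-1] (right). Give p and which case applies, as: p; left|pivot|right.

3; right

pivot=-4, i=-1
j=0: 1>-4, skip
j=1: 0>-4, skip
j=2: -6≤-4, i=0, swap(0,2) ⇒ [-6,0,1,-2,-7,-8,-1,2,-4]
j=3: -2>-4, skip
j=4: -7≤-4, i=1, swap(1,4) ⇒ [-6,-7,1,-2,0,-8,-1,2,-4]
j=5: -8≤-4, i=2, swap(2,5) ⇒ [-6,-7,-8,-2,0,1,-1,2,-4]
j=6: -1>-4, skip
j=7: 2>-4, skip
swap(3,8) ⇒ [-6,-7,-8,-4,0,1,-1,2,-2]; return 3
p = 3; k-1 = 8 > 3 ⇒ right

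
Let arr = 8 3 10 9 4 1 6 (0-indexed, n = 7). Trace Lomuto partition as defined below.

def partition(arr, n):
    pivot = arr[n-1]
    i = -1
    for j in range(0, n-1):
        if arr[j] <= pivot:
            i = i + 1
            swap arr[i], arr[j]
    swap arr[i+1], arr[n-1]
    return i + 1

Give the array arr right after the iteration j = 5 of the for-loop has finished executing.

3 4 1 9 8 10 6

pivot = arr[6] = 6; i = -1
j=0: arr[0]=8 > 6 → no swap
j=1: arr[1]=3 ≤ 6 → i=0, swap arr[0],arr[1] → 3 8 10 9 4 1 6
j=2: arr[2]=10 > 6 → no swap
j=3: arr[3]=9 > 6 → no swap
j=4: arr[4]=4 ≤ 6 → i=1, swap arr[1],arr[4] → 3 4 10 9 8 1 6
j=5: arr[5]=1 ≤ 6 → i=2, swap arr[2],arr[5] → 3 4 1 9 8 10 6
(after j=5) arr = 3 4 1 9 8 10 6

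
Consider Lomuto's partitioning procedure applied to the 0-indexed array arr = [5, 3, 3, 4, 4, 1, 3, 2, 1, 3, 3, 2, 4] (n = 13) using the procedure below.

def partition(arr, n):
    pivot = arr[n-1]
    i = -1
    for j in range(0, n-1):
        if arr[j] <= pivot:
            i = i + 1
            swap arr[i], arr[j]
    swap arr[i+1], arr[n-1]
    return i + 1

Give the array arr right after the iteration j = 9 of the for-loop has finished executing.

[3, 3, 4, 4, 1, 3, 2, 1, 3, 5, 3, 2, 4]

pivot = arr[12] = 4; i = -1
j=0: arr[0]=5 > 4 → no swap
j=1: arr[1]=3 ≤ 4 → i=0, swap arr[0],arr[1] → [3, 5, 3, 4, 4, 1, 3, 2, 1, 3, 3, 2, 4]
j=2: arr[2]=3 ≤ 4 → i=1, swap arr[1],arr[2] → [3, 3, 5, 4, 4, 1, 3, 2, 1, 3, 3, 2, 4]
j=3: arr[3]=4 ≤ 4 → i=2, swap arr[2],arr[3] → [3, 3, 4, 5, 4, 1, 3, 2, 1, 3, 3, 2, 4]
j=4: arr[4]=4 ≤ 4 → i=3, swap arr[3],arr[4] → [3, 3, 4, 4, 5, 1, 3, 2, 1, 3, 3, 2, 4]
j=5: arr[5]=1 ≤ 4 → i=4, swap arr[4],arr[5] → [3, 3, 4, 4, 1, 5, 3, 2, 1, 3, 3, 2, 4]
j=6: arr[6]=3 ≤ 4 → i=5, swap arr[5],arr[6] → [3, 3, 4, 4, 1, 3, 5, 2, 1, 3, 3, 2, 4]
j=7: arr[7]=2 ≤ 4 → i=6, swap arr[6],arr[7] → [3, 3, 4, 4, 1, 3, 2, 5, 1, 3, 3, 2, 4]
j=8: arr[8]=1 ≤ 4 → i=7, swap arr[7],arr[8] → [3, 3, 4, 4, 1, 3, 2, 1, 5, 3, 3, 2, 4]
j=9: arr[9]=3 ≤ 4 → i=8, swap arr[8],arr[9] → [3, 3, 4, 4, 1, 3, 2, 1, 3, 5, 3, 2, 4]
(after j=9) arr = [3, 3, 4, 4, 1, 3, 2, 1, 3, 5, 3, 2, 4]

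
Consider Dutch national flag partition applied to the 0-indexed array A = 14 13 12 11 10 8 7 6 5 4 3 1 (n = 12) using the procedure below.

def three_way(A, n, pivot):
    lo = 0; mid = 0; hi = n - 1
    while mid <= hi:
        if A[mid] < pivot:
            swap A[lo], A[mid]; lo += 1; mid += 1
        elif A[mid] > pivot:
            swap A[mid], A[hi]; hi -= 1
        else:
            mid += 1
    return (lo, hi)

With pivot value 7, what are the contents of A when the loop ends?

1 3 4 5 6 7 8 10 11 12 13 14

pivot = 7; lo=0, mid=0, hi=11
A[mid]=14>7: swap A[0],A[11]; hi=10 → 1 13 12 11 10 8 7 6 5 4 3 14
A[mid]=1<7: swap A[0],A[0]; lo=1,mid=1 → 1 13 12 11 10 8 7 6 5 4 3 14
A[mid]=13>7: swap A[1],A[10]; hi=9 → 1 3 12 11 10 8 7 6 5 4 13 14
A[mid]=3<7: swap A[1],A[1]; lo=2,mid=2 → 1 3 12 11 10 8 7 6 5 4 13 14
A[mid]=12>7: swap A[2],A[9]; hi=8 → 1 3 4 11 10 8 7 6 5 12 13 14
A[mid]=4<7: swap A[2],A[2]; lo=3,mid=3 → 1 3 4 11 10 8 7 6 5 12 13 14
A[mid]=11>7: swap A[3],A[8]; hi=7 → 1 3 4 5 10 8 7 6 11 12 13 14
A[mid]=5<7: swap A[3],A[3]; lo=4,mid=4 → 1 3 4 5 10 8 7 6 11 12 13 14
A[mid]=10>7: swap A[4],A[7]; hi=6 → 1 3 4 5 6 8 7 10 11 12 13 14
A[mid]=6<7: swap A[4],A[4]; lo=5,mid=5 → 1 3 4 5 6 8 7 10 11 12 13 14
A[mid]=8>7: swap A[5],A[6]; hi=5 → 1 3 4 5 6 7 8 10 11 12 13 14
A[mid]=7=7: mid=6
end: lo=5, hi=5; A = 1 3 4 5 6 7 8 10 11 12 13 14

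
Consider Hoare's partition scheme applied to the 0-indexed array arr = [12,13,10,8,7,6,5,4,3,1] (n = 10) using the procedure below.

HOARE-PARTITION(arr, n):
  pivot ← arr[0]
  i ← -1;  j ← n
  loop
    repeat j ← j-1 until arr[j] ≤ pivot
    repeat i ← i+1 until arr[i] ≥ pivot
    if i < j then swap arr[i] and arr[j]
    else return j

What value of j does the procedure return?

7

pivot = arr[0] = 12; i = -1, j = 10
j→9 (arr[9]=1≤12), i→0 (arr[0]=12≥12); i<j, swap → [1,13,10,8,7,6,5,4,3,12]
j→8 (arr[8]=3≤12), i→1 (arr[1]=13≥12); i<j, swap → [1,3,10,8,7,6,5,4,13,12]
j→7, i→8; i≥j, return j=7. arr = [1,3,10,8,7,6,5,4,13,12]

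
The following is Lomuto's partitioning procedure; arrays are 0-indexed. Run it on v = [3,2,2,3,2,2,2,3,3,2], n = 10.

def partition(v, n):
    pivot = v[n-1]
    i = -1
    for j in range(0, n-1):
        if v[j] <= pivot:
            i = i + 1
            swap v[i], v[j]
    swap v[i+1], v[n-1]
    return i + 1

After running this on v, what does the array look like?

[2,2,2,2,2,2,3,3,3,3]

pivot=2, i=-1
j=0: 3>2, skip
j=1: 2≤2, i=0, swap(0,1) ⇒ [2,3,2,3,2,2,2,3,3,2]
j=2: 2≤2, i=1, swap(1,2) ⇒ [2,2,3,3,2,2,2,3,3,2]
j=3: 3>2, skip
j=4: 2≤2, i=2, swap(2,4) ⇒ [2,2,2,3,3,2,2,3,3,2]
j=5: 2≤2, i=3, swap(3,5) ⇒ [2,2,2,2,3,3,2,3,3,2]
j=6: 2≤2, i=4, swap(4,6) ⇒ [2,2,2,2,2,3,3,3,3,2]
j=7: 3>2, skip
j=8: 3>2, skip
swap(5,9) ⇒ [2,2,2,2,2,2,3,3,3,3]; return 5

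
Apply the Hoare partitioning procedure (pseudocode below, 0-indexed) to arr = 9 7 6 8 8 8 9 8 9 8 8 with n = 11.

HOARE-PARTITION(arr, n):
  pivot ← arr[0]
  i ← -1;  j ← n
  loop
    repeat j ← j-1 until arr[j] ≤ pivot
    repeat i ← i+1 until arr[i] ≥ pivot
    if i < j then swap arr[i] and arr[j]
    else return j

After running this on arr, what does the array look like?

8 7 6 8 8 8 8 8 9 9 9

pivot=9
j stops at 10 (8), i stops at 0 (9); swap ⇒ 8 7 6 8 8 8 9 8 9 8 9
j stops at 9 (8), i stops at 6 (9); swap ⇒ 8 7 6 8 8 8 8 8 9 9 9
j stops at 8, i stops at 8; i≥j ⇒ return 8. arr=8 7 6 8 8 8 8 8 9 9 9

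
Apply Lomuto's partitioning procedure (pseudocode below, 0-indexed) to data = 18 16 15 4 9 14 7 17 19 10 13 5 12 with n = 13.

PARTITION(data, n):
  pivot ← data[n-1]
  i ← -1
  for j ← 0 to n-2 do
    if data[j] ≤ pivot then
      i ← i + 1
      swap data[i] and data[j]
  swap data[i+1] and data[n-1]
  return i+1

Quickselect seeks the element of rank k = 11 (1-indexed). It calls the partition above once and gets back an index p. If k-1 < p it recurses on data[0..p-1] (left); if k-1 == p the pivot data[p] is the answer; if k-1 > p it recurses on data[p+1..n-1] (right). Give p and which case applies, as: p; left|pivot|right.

pivot=12, i=-1
j=0: 18>12, skip
j=1: 16>12, skip
j=2: 15>12, skip
j=3: 4≤12, i=0, swap(0,3) ⇒ 4 16 15 18 9 14 7 17 19 10 13 5 12
j=4: 9≤12, i=1, swap(1,4) ⇒ 4 9 15 18 16 14 7 17 19 10 13 5 12
j=5: 14>12, skip
j=6: 7≤12, i=2, swap(2,6) ⇒ 4 9 7 18 16 14 15 17 19 10 13 5 12
j=7: 17>12, skip
j=8: 19>12, skip
j=9: 10≤12, i=3, swap(3,9) ⇒ 4 9 7 10 16 14 15 17 19 18 13 5 12
j=10: 13>12, skip
j=11: 5≤12, i=4, swap(4,11) ⇒ 4 9 7 10 5 14 15 17 19 18 13 16 12
swap(5,12) ⇒ 4 9 7 10 5 12 15 17 19 18 13 16 14; return 5
p = 5; k-1 = 10 > 5 ⇒ right

5; right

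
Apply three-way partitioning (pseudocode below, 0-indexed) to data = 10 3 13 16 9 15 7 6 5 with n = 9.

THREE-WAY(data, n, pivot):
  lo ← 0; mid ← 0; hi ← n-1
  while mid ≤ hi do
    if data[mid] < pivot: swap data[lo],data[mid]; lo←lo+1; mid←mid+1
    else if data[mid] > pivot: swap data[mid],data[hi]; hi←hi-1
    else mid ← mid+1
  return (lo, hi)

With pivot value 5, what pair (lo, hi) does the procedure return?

pivot = 5; lo=0, mid=0, hi=8
data[mid]=10>5: swap data[0],data[8]; hi=7 → 5 3 13 16 9 15 7 6 10
data[mid]=5=5: mid=1
data[mid]=3<5: swap data[0],data[1]; lo=1,mid=2 → 3 5 13 16 9 15 7 6 10
data[mid]=13>5: swap data[2],data[7]; hi=6 → 3 5 6 16 9 15 7 13 10
data[mid]=6>5: swap data[2],data[6]; hi=5 → 3 5 7 16 9 15 6 13 10
data[mid]=7>5: swap data[2],data[5]; hi=4 → 3 5 15 16 9 7 6 13 10
data[mid]=15>5: swap data[2],data[4]; hi=3 → 3 5 9 16 15 7 6 13 10
data[mid]=9>5: swap data[2],data[3]; hi=2 → 3 5 16 9 15 7 6 13 10
data[mid]=16>5: swap data[2],data[2]; hi=1 → 3 5 16 9 15 7 6 13 10
end: lo=1, hi=1; data = 3 5 16 9 15 7 6 13 10

(1, 1)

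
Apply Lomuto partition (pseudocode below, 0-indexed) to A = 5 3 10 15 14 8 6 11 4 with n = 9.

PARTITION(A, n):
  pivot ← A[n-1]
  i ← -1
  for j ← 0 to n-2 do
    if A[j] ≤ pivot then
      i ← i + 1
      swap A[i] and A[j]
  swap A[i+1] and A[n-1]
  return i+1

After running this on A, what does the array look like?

pivot = A[8] = 4; i = -1
j=0: A[0]=5 > 4 → no swap
j=1: A[1]=3 ≤ 4 → i=0, swap A[0],A[1] → 3 5 10 15 14 8 6 11 4
j=2: A[2]=10 > 4 → no swap
j=3: A[3]=15 > 4 → no swap
j=4: A[4]=14 > 4 → no swap
j=5: A[5]=8 > 4 → no swap
j=6: A[6]=6 > 4 → no swap
j=7: A[7]=11 > 4 → no swap
final swap A[1],A[8] → 3 4 10 15 14 8 6 11 5; return 1

3 4 10 15 14 8 6 11 5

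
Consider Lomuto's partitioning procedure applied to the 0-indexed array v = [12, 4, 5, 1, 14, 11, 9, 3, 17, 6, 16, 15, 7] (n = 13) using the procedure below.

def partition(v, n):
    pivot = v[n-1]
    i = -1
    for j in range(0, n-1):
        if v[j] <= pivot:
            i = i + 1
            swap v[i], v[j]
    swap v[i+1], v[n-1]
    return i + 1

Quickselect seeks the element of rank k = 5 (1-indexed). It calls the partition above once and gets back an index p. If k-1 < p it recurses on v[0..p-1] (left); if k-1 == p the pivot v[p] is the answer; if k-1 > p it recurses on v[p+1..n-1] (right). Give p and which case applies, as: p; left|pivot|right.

pivot=7, i=-1
j=0: 12>7, skip
j=1: 4≤7, i=0, swap(0,1) ⇒ [4, 12, 5, 1, 14, 11, 9, 3, 17, 6, 16, 15, 7]
j=2: 5≤7, i=1, swap(1,2) ⇒ [4, 5, 12, 1, 14, 11, 9, 3, 17, 6, 16, 15, 7]
j=3: 1≤7, i=2, swap(2,3) ⇒ [4, 5, 1, 12, 14, 11, 9, 3, 17, 6, 16, 15, 7]
j=4: 14>7, skip
j=5: 11>7, skip
j=6: 9>7, skip
j=7: 3≤7, i=3, swap(3,7) ⇒ [4, 5, 1, 3, 14, 11, 9, 12, 17, 6, 16, 15, 7]
j=8: 17>7, skip
j=9: 6≤7, i=4, swap(4,9) ⇒ [4, 5, 1, 3, 6, 11, 9, 12, 17, 14, 16, 15, 7]
j=10: 16>7, skip
j=11: 15>7, skip
swap(5,12) ⇒ [4, 5, 1, 3, 6, 7, 9, 12, 17, 14, 16, 15, 11]; return 5
p = 5; k-1 = 4 < 5 ⇒ left

5; left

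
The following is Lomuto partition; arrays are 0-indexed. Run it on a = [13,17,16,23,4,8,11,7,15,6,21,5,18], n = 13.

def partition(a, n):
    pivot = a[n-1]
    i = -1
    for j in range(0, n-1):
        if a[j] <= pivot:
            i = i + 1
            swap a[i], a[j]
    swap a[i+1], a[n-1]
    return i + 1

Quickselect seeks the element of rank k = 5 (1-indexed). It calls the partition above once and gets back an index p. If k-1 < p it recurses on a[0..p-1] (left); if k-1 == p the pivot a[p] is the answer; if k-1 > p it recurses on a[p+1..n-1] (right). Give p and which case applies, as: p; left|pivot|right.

pivot=18, i=-1
j=0: 13≤18, i=0, swap(0,0) ⇒ [13,17,16,23,4,8,11,7,15,6,21,5,18]
j=1: 17≤18, i=1, swap(1,1) ⇒ [13,17,16,23,4,8,11,7,15,6,21,5,18]
j=2: 16≤18, i=2, swap(2,2) ⇒ [13,17,16,23,4,8,11,7,15,6,21,5,18]
j=3: 23>18, skip
j=4: 4≤18, i=3, swap(3,4) ⇒ [13,17,16,4,23,8,11,7,15,6,21,5,18]
j=5: 8≤18, i=4, swap(4,5) ⇒ [13,17,16,4,8,23,11,7,15,6,21,5,18]
j=6: 11≤18, i=5, swap(5,6) ⇒ [13,17,16,4,8,11,23,7,15,6,21,5,18]
j=7: 7≤18, i=6, swap(6,7) ⇒ [13,17,16,4,8,11,7,23,15,6,21,5,18]
j=8: 15≤18, i=7, swap(7,8) ⇒ [13,17,16,4,8,11,7,15,23,6,21,5,18]
j=9: 6≤18, i=8, swap(8,9) ⇒ [13,17,16,4,8,11,7,15,6,23,21,5,18]
j=10: 21>18, skip
j=11: 5≤18, i=9, swap(9,11) ⇒ [13,17,16,4,8,11,7,15,6,5,21,23,18]
swap(10,12) ⇒ [13,17,16,4,8,11,7,15,6,5,18,23,21]; return 10
p = 10; k-1 = 4 < 10 ⇒ left

10; left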